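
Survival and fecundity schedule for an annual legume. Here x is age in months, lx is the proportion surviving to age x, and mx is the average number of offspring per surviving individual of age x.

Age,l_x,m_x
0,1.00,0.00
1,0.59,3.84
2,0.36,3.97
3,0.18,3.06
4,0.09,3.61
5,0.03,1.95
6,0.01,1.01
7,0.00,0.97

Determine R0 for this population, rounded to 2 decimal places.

4.64

lx·mx by age: 0, 2.2656, 1.4292, 0.5508, 0.3249, 0.0585, 0.0101, 0
R0 = Σ lx·mx = 4.6391 → 4.64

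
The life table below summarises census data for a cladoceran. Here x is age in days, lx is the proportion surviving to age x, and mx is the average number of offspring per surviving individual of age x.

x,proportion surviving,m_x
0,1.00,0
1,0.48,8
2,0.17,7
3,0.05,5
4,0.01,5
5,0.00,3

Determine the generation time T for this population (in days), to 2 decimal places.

1.35

lx·mx: 0, 3.84, 1.19, 0.25, 0.05, 0 → R0 = 5.33
x·lx·mx: 0, 3.84, 2.38, 0.75, 0.2, 0 → Σ = 7.17
T = 7.17 / 5.33 = 1.345216… → 1.35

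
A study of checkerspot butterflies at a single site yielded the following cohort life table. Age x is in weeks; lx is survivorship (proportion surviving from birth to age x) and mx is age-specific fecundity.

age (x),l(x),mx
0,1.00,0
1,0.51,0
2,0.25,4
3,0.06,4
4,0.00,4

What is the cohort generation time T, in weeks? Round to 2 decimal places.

lx·mx: 0, 0, 1, 0.24, 0 → R0 = 1.24
x·lx·mx: 0, 0, 2, 0.72, 0 → Σ = 2.72
T = 2.72 / 1.24 = 2.193548… → 2.19

2.19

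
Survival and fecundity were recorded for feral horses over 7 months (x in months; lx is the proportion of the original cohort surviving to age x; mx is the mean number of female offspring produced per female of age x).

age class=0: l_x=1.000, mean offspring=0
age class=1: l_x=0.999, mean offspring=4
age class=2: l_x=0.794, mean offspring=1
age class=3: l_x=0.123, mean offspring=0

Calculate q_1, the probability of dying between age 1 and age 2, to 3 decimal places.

0.205

q_1 = (l_1 − l_2) / l_1 = (0.999 − 0.794) / 0.999
     = 0.205 / 0.999 = 0.205205… → 0.205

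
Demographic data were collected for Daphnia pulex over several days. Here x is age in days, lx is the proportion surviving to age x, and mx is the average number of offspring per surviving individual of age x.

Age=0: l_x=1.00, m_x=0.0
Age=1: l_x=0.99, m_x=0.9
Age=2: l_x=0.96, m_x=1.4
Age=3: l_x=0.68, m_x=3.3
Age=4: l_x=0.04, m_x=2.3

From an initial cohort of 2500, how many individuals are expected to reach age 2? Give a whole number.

Expected survivors = N0 · l_2 = 2500 × 0.96 = 2400 → 2400

2400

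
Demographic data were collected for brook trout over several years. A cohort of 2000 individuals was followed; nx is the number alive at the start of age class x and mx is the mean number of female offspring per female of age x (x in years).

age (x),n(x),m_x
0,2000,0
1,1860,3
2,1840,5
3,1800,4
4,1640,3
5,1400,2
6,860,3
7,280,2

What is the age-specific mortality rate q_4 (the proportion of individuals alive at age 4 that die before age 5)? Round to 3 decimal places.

lx = nx/n0 = nx/2000: 1, 0.93, 0.92, 0.9, 0.82, 0.7, 0.43, 0.14
q_4 = (l_4 − l_5) / l_4 = (0.82 − 0.7) / 0.82
     = 0.12 / 0.82 = 0.146341… → 0.146

0.146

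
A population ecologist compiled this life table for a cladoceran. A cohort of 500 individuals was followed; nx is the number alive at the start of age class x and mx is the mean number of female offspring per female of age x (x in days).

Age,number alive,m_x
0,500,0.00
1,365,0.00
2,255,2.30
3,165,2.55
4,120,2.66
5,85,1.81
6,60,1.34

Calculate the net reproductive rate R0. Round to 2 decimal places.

lx = nx/n0 = nx/500: 1, 0.73, 0.51, 0.33, 0.24, 0.17, 0.12
lx·mx by age: 0, 0, 1.173, 0.8415, 0.6384, 0.3077, 0.1608
R0 = Σ lx·mx = 3.1214 → 3.12

3.12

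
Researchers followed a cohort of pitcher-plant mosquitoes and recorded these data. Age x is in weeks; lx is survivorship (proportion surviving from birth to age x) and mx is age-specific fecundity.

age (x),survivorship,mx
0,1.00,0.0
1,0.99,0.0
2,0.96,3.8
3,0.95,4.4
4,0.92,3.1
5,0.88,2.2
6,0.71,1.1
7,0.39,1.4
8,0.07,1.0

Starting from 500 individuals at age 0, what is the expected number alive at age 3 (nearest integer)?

Expected survivors = N0 · l_3 = 500 × 0.95 = 475 → 475

475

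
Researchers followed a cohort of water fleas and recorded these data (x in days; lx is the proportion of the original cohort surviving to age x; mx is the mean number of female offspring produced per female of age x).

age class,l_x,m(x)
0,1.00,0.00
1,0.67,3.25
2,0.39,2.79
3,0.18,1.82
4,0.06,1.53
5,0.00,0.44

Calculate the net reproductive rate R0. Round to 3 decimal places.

3.685

lx·mx by age: 0, 2.1775, 1.0881, 0.3276, 0.0918, 0
R0 = Σ lx·mx = 3.685 → 3.685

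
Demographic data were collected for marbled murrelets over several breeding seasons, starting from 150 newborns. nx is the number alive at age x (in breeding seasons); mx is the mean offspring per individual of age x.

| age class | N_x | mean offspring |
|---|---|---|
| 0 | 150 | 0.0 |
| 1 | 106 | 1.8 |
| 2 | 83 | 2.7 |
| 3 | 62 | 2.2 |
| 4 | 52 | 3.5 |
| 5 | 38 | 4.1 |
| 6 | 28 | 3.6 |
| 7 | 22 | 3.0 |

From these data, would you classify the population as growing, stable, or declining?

growing

lx = nx/n0 = nx/150: 1, 0.70667…, 0.55333…, 0.41333…, 0.34667…, 0.25333…, 0.18667…, 0.14667…
R0 = Σ lx·mx = 0 + 1.272… + 1.494… + 0.909333… + 1.213333… + 1.038667… + 0.672… + 0.44… = 7.039333…
R0 > 1, so the population is growing.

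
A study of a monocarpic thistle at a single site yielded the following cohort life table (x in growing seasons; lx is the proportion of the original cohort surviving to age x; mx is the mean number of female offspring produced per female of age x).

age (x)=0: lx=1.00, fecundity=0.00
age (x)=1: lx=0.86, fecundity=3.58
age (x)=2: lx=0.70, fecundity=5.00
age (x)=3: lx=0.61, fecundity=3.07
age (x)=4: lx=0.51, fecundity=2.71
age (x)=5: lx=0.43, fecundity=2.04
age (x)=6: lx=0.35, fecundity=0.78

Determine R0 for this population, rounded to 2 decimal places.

10.98

lx·mx by age: 0, 3.0788, 3.5, 1.8727, 1.3821, 0.8772, 0.273
R0 = Σ lx·mx = 10.9838 → 10.98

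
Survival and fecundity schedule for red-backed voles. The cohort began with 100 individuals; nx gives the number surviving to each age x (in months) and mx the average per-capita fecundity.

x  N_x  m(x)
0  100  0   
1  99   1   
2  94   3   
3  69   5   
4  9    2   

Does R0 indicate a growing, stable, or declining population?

growing

lx = nx/n0 = nx/100: 1, 0.99, 0.94, 0.69, 0.09
R0 = Σ lx·mx = 0 + 0.99 + 2.82 + 3.45 + 0.18 = 7.44
R0 > 1, so the population is growing.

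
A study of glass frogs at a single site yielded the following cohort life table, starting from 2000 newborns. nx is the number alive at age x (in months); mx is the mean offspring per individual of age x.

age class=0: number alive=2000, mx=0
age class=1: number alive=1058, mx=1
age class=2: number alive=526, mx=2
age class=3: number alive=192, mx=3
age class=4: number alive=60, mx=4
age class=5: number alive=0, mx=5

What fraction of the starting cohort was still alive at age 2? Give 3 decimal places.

0.263

l_2 = n_2/n_0 = 526/2000 = 0.263 → 0.263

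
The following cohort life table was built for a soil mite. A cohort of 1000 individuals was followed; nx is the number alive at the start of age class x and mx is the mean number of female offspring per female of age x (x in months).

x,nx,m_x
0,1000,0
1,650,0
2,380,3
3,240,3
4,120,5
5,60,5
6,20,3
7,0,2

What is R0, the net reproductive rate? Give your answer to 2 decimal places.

2.82

lx = nx/n0 = nx/1000: 1, 0.65, 0.38, 0.24, 0.12, 0.06, 0.02, 0
lx·mx by age: 0, 0, 1.14, 0.72, 0.6, 0.3, 0.06, 0
R0 = Σ lx·mx = 2.82 → 2.82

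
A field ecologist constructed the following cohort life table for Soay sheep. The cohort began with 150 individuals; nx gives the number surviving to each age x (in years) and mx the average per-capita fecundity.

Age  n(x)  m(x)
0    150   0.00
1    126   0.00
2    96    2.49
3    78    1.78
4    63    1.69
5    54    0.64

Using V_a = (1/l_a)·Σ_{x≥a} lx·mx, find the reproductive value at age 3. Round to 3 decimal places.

lx = nx/n0 = nx/150: 1, 0.84, 0.64, 0.52, 0.42, 0.36
lx·mx for x ≥ 3: 0.9256, 0.7098, 0.2304 → sum = 1.8658
V_3 = 1.8658 / l_3 = 1.8658 / 0.52 = 3.588077… → 3.588

3.588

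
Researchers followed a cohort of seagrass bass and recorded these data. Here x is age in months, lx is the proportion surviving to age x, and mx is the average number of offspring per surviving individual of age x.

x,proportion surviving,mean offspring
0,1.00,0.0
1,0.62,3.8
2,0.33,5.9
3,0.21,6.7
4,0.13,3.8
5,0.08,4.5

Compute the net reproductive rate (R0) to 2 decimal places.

lx·mx by age: 0, 2.356, 1.947, 1.407, 0.494, 0.36
R0 = Σ lx·mx = 6.564 → 6.56

6.56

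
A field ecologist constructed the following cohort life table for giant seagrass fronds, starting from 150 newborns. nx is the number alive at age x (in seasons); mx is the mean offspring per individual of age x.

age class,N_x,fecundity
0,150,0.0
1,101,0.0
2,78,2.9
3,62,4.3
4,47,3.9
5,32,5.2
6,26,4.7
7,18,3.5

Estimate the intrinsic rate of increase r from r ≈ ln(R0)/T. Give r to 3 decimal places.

0.495

lx = nx/n0 = nx/150: 1, 0.67333…, 0.52, 0.41333…, 0.31333…, 0.21333…, 0.17333…, 0.12
R0 = Σ lx·mx = 0 + 0 + 1.508 + 1.77733… + 1.222… + 1.10933… + 0.81467… + 0.42 = 6.851333…
Σ x·lx·mx = 26.610667…; T = 26.610667…/6.851333… = 3.88401…
r ≈ ln(R0)/T = ln(6.851333…)/3.88401… = 0.49548… → 0.495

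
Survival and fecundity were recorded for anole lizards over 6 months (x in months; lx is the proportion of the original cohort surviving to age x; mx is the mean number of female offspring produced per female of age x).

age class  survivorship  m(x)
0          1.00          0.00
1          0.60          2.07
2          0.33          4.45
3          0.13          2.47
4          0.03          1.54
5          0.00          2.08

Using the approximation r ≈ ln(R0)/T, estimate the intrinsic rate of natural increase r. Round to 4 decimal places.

0.6495

R0 = Σ lx·mx = 0 + 1.242 + 1.4685 + 0.3211 + 0.0462 + 0 = 3.0778
Σ x·lx·mx = 5.3271; T = 5.3271/3.0778 = 1.73081…
r ≈ ln(R0)/T = ln(3.0778)/1.73081… = 0.64953… → 0.6495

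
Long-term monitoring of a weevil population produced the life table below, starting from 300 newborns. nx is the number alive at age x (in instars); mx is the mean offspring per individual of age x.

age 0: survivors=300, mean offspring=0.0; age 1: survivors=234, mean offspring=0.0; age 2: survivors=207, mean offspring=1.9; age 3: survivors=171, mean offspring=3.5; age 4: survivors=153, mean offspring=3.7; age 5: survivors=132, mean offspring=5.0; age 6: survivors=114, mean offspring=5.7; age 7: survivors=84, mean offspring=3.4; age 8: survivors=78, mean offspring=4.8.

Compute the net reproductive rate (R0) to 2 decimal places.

11.76

lx = nx/n0 = nx/300: 1, 0.78, 0.69, 0.57, 0.51, 0.44, 0.38, 0.28, 0.26
lx·mx by age: 0, 0, 1.311, 1.995, 1.887, 2.2, 2.166, 0.952, 1.248
R0 = Σ lx·mx = 11.759 → 11.76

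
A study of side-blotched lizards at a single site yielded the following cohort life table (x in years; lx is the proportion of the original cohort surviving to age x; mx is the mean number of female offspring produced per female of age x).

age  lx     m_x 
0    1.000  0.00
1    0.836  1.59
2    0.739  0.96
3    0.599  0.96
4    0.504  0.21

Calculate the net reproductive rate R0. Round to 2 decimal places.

2.72

lx·mx by age: 0, 1.32924, 0.70944, 0.57504, 0.10584
R0 = Σ lx·mx = 2.71956 → 2.72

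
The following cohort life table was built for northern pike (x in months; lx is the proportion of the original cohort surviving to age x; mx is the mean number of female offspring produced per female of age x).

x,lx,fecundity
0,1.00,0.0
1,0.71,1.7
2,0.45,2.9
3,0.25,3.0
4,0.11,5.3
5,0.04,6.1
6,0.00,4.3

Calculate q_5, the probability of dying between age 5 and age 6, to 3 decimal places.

q_5 = (l_5 − l_6) / l_5 = (0.04 − 0) / 0.04
     = 0.04 / 0.04 = 1 → 1.000

1.000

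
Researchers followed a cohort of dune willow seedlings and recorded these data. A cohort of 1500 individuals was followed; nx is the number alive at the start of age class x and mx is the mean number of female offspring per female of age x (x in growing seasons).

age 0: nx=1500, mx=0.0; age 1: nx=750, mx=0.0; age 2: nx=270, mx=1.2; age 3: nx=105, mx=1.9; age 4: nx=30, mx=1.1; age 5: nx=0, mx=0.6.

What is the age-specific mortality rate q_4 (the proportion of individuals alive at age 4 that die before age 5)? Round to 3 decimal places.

1.000

lx = nx/n0 = nx/1500: 1, 0.5, 0.18, 0.07, 0.02, 0
q_4 = (l_4 − l_5) / l_4 = (0.02 − 0) / 0.02
     = 0.02 / 0.02 = 1 → 1.000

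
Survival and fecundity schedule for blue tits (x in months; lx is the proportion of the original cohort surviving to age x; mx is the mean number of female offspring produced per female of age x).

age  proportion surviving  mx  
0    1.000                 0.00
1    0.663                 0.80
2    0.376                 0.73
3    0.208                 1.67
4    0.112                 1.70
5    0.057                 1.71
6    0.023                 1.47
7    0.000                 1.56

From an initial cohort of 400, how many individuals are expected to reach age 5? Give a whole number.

Expected survivors = N0 · l_5 = 400 × 0.057 = 22.8 → 23

23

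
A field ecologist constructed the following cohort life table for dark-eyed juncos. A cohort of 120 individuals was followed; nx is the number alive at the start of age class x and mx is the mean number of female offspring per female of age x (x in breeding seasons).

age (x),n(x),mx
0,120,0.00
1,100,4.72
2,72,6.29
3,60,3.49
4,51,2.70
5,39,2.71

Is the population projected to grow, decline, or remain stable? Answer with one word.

growing

lx = nx/n0 = nx/120: 1, 0.83333…, 0.6, 0.5, 0.425, 0.325
R0 = Σ lx·mx = 0 + 3.933333… + 3.774 + 1.745 + 1.1475 + 0.88075 = 11.480583…
R0 > 1, so the population is growing.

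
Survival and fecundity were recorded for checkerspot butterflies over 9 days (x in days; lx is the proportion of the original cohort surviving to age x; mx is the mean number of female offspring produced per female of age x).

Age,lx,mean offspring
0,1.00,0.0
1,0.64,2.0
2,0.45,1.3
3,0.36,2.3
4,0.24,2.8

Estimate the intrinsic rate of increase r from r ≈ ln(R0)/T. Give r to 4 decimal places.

0.5357

R0 = Σ lx·mx = 0 + 1.28 + 0.585 + 0.828 + 0.672 = 3.365
Σ x·lx·mx = 7.622; T = 7.622/3.365 = 2.26508…
r ≈ ln(R0)/T = ln(3.365)/2.26508… = 0.53571… → 0.5357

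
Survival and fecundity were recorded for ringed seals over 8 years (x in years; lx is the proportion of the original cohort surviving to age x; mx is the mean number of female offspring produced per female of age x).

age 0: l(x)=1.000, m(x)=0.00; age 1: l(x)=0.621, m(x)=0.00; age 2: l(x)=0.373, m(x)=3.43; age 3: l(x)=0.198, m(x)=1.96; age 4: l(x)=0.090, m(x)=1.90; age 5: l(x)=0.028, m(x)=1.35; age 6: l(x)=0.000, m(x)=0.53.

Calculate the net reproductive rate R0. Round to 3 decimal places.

lx·mx by age: 0, 0, 1.27939, 0.38808, 0.171, 0.0378, 0
R0 = Σ lx·mx = 1.87627 → 1.876

1.876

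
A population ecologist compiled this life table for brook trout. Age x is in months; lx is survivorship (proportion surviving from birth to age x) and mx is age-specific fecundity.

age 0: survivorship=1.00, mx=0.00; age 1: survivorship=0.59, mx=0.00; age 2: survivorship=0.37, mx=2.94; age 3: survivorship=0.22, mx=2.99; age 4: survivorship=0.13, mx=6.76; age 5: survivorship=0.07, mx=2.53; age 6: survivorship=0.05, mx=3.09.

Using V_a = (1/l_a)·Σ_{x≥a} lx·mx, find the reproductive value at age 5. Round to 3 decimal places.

4.737

lx·mx for x ≥ 5: 0.1771, 0.1545 → sum = 0.3316
V_5 = 0.3316 / l_5 = 0.3316 / 0.07 = 4.737143… → 4.737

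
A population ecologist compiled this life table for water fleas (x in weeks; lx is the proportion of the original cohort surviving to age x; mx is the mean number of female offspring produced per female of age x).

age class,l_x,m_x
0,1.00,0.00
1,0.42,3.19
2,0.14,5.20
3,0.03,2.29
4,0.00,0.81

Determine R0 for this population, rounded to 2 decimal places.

lx·mx by age: 0, 1.3398, 0.728, 0.0687, 0
R0 = Σ lx·mx = 2.1365 → 2.14

2.14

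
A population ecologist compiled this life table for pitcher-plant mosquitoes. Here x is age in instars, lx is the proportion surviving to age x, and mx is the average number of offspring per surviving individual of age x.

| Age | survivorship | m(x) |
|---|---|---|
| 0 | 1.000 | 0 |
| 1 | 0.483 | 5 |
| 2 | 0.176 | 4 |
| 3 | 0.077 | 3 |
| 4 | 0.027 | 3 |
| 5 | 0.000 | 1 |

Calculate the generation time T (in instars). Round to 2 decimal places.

lx·mx: 0, 2.415, 0.704, 0.231, 0.081, 0 → R0 = 3.431
x·lx·mx: 0, 2.415, 1.408, 0.693, 0.324, 0 → Σ = 4.84
T = 4.84 / 3.431 = 1.410667… → 1.41

1.41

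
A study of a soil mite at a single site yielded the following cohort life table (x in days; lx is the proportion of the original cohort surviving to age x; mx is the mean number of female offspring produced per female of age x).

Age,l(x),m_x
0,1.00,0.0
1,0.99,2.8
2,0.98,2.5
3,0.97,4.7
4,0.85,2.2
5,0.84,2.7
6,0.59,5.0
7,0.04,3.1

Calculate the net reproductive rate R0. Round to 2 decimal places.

16.99

lx·mx by age: 0, 2.772, 2.45, 4.559, 1.87, 2.268, 2.95, 0.124
R0 = Σ lx·mx = 16.993 → 16.99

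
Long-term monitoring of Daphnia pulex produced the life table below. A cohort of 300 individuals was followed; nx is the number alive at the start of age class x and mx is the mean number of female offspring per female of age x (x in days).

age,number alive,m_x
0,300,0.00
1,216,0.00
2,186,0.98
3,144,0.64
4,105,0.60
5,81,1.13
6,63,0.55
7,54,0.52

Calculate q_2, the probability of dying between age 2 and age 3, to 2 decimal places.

lx = nx/n0 = nx/300: 1, 0.72, 0.62, 0.48, 0.35, 0.27, 0.21, 0.18
q_2 = (l_2 − l_3) / l_2 = (0.62 − 0.48) / 0.62
     = 0.14 / 0.62 = 0.225806… → 0.23

0.23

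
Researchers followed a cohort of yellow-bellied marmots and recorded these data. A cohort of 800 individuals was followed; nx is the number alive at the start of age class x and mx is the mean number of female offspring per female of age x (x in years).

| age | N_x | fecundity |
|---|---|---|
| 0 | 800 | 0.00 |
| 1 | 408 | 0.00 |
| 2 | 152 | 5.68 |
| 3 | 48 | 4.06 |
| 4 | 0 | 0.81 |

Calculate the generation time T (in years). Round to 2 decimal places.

lx = nx/n0 = nx/800: 1, 0.51, 0.19, 0.06, 0
lx·mx: 0, 0, 1.0792, 0.2436, 0 → R0 = 1.3228
x·lx·mx: 0, 0, 2.1584, 0.7308, 0 → Σ = 2.8892
T = 2.8892 / 1.3228 = 2.184155… → 2.18

2.18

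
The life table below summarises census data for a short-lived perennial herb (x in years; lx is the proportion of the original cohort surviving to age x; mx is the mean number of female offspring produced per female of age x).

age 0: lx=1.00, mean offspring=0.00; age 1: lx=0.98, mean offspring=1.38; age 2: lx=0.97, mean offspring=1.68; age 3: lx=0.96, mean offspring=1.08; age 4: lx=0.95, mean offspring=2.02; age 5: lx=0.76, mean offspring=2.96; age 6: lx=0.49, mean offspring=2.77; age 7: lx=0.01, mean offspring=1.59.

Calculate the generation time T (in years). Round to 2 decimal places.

lx·mx: 0, 1.3524, 1.6296, 1.0368, 1.919, 2.2496, 1.3573, 0.0159 → R0 = 9.5606
x·lx·mx: 0, 1.3524, 3.2592, 3.1104, 7.676, 11.248, 8.1438, 0.1113 → Σ = 34.9011
T = 34.9011 / 9.5606 = 3.650514… → 3.65

3.65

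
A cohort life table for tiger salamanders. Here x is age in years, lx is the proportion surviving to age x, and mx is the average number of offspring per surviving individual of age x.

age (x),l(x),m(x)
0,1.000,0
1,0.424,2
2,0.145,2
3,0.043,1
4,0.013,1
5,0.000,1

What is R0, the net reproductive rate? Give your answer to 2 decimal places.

lx·mx by age: 0, 0.848, 0.29, 0.043, 0.013, 0
R0 = Σ lx·mx = 1.194 → 1.19

1.19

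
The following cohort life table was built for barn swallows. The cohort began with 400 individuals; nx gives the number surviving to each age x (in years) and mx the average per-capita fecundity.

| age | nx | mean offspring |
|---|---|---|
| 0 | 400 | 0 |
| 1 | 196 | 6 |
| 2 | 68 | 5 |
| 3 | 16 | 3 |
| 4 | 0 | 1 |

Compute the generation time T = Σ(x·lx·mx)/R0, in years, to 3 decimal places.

1.279

lx = nx/n0 = nx/400: 1, 0.49, 0.17, 0.04, 0
lx·mx: 0, 2.94, 0.85, 0.12, 0 → R0 = 3.91
x·lx·mx: 0, 2.94, 1.7, 0.36, 0 → Σ = 5
T = 5 / 3.91 = 1.278772… → 1.279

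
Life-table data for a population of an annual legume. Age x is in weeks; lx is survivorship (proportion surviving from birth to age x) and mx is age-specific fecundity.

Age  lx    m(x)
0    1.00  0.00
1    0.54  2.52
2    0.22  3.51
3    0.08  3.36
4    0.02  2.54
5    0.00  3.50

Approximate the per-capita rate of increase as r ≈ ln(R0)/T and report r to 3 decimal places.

0.562

R0 = Σ lx·mx = 0 + 1.3608 + 0.7722 + 0.2688 + 0.0508 + 0 = 2.4526
Σ x·lx·mx = 3.9148; T = 3.9148/2.4526 = 1.59618…
r ≈ ln(R0)/T = ln(2.4526)/1.59618… = 0.56206… → 0.562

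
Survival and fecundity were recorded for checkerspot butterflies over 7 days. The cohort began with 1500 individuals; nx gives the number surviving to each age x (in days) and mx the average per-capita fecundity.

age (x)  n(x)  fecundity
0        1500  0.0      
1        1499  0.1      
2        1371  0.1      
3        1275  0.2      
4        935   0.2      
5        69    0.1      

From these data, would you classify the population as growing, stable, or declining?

lx = nx/n0 = nx/1500: 1, 0.99933…, 0.914, 0.85, 0.62333…, 0.046
R0 = Σ lx·mx = 0 + 0.099933… + 0.0914 + 0.17 + 0.124667… + 0.0046 = 0.4906…
R0 < 1, so the population is declining.

declining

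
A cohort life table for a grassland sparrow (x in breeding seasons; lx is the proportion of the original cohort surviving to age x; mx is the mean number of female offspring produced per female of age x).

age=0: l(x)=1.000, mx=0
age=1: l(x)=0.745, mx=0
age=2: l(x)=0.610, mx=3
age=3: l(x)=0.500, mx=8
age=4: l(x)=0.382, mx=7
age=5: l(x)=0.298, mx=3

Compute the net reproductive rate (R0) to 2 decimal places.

9.40

lx·mx by age: 0, 0, 1.83, 4, 2.674, 0.894
R0 = Σ lx·mx = 9.398 → 9.40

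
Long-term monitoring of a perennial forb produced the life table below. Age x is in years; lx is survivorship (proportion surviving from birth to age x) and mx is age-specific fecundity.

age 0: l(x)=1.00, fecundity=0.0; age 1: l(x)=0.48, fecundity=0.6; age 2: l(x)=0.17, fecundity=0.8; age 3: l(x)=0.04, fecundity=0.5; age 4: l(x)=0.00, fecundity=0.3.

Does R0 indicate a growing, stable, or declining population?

declining

R0 = Σ lx·mx = 0 + 0.288 + 0.136 + 0.02 + 0 = 0.444
R0 < 1, so the population is declining.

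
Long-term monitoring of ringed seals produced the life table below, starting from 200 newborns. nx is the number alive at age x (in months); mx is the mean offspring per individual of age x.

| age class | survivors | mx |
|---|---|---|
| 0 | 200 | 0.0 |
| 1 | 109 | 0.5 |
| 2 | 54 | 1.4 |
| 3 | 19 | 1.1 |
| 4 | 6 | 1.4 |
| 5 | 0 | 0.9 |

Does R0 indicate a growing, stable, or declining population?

declining

lx = nx/n0 = nx/200: 1, 0.545, 0.27, 0.095, 0.03, 0
R0 = Σ lx·mx = 0 + 0.2725 + 0.378 + 0.1045 + 0.042 + 0 = 0.797
R0 < 1, so the population is declining.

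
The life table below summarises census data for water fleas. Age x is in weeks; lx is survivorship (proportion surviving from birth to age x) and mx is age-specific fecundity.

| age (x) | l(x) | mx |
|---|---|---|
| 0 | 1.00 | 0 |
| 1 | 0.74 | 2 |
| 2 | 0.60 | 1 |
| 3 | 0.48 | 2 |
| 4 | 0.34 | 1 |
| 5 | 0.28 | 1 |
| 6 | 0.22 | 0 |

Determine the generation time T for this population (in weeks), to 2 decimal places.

2.27

lx·mx: 0, 1.48, 0.6, 0.96, 0.34, 0.28, 0 → R0 = 3.66
x·lx·mx: 0, 1.48, 1.2, 2.88, 1.36, 1.4, 0 → Σ = 8.32
T = 8.32 / 3.66 = 2.273224… → 2.27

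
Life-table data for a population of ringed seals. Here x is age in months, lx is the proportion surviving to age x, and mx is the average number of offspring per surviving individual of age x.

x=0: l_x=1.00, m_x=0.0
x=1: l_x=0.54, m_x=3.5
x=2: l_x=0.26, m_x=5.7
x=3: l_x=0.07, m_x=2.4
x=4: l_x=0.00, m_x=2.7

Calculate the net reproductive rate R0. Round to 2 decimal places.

lx·mx by age: 0, 1.89, 1.482, 0.168, 0
R0 = Σ lx·mx = 3.54 → 3.54

3.54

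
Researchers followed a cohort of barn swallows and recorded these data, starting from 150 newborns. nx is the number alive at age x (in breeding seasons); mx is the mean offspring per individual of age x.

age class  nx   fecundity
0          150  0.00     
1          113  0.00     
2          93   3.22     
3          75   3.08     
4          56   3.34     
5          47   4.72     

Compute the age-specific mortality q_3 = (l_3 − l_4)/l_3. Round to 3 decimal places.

0.253

lx = nx/n0 = nx/150: 1, 0.75333…, 0.62, 0.5, 0.37333…, 0.31333…
q_3 = (l_3 − l_4) / l_3 = (0.5 − 0.373333…) / 0.5
     = 0.126667… / 0.5 = 0.253333… → 0.253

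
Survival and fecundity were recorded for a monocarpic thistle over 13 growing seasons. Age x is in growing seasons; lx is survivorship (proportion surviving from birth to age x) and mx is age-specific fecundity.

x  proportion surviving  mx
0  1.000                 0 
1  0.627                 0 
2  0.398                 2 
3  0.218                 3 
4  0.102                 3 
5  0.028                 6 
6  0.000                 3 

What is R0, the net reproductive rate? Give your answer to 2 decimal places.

1.92

lx·mx by age: 0, 0, 0.796, 0.654, 0.306, 0.168, 0
R0 = Σ lx·mx = 1.924 → 1.92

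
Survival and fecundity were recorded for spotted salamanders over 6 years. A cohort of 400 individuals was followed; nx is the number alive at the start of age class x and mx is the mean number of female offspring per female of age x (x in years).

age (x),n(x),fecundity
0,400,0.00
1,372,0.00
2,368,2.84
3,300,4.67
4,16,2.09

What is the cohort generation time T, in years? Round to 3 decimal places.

lx = nx/n0 = nx/400: 1, 0.93, 0.92, 0.75, 0.04
lx·mx: 0, 0, 2.6128, 3.5025, 0.0836 → R0 = 6.1989
x·lx·mx: 0, 0, 5.2256, 10.5075, 0.3344 → Σ = 16.0675
T = 16.0675 / 6.1989 = 2.591992… → 2.592

2.592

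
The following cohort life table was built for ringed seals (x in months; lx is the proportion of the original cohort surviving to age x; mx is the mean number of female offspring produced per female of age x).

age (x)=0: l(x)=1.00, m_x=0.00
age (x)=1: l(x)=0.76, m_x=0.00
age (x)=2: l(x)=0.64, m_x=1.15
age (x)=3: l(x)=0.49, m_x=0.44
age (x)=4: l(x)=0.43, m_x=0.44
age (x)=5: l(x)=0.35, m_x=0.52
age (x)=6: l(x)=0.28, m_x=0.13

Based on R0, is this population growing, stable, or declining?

R0 = Σ lx·mx = 0 + 0 + 0.736 + 0.2156 + 0.1892 + 0.182 + 0.0364 = 1.3592
R0 > 1, so the population is growing.

growing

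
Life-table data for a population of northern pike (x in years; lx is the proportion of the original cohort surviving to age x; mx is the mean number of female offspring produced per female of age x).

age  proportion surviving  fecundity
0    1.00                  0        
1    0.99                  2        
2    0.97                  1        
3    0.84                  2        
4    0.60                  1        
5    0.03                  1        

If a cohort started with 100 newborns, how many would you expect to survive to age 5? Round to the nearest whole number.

3

Expected survivors = N0 · l_5 = 100 × 0.03 = 3 → 3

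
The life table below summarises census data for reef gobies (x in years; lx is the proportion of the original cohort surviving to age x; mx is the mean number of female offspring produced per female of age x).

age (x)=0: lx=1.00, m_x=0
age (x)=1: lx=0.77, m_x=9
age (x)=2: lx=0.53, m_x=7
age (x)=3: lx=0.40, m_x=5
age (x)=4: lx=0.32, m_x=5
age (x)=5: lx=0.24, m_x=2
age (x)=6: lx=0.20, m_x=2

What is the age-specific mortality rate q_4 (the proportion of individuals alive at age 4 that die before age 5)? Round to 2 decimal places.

q_4 = (l_4 − l_5) / l_4 = (0.32 − 0.24) / 0.32
     = 0.08 / 0.32 = 0.25 → 0.25

0.25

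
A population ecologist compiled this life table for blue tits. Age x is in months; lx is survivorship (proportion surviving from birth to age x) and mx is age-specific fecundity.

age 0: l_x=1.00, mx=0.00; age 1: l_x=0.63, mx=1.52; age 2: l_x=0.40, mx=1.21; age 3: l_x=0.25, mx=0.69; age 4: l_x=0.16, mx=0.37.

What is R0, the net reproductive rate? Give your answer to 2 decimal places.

1.67

lx·mx by age: 0, 0.9576, 0.484, 0.1725, 0.0592
R0 = Σ lx·mx = 1.6733 → 1.67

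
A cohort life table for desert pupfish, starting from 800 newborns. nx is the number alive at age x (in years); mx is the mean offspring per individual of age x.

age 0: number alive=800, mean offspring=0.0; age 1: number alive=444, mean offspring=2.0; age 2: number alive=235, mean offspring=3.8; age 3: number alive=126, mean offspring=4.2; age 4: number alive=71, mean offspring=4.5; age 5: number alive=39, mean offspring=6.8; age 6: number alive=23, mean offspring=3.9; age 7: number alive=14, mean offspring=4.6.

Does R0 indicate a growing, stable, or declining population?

growing

lx = nx/n0 = nx/800: 1, 0.555, 0.29375, 0.1575, 0.08875, 0.04875, 0.02875, 0.0175
R0 = Σ lx·mx = 0 + 1.11 + 1.11625 + 0.6615 + 0.399375 + 0.3315 + 0.112125 + 0.0805 = 3.81125
R0 > 1, so the population is growing.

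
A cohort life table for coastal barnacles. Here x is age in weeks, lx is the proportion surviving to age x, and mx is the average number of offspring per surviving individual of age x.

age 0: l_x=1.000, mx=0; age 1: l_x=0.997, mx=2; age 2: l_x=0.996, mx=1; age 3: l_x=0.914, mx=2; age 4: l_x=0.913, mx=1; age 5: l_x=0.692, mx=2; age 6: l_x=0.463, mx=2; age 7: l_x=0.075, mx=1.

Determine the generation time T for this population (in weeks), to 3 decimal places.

3.219

lx·mx: 0, 1.994, 0.996, 1.828, 0.913, 1.384, 0.926, 0.075 → R0 = 8.116
x·lx·mx: 0, 1.994, 1.992, 5.484, 3.652, 6.92, 5.556, 0.525 → Σ = 26.123
T = 26.123 / 8.116 = 3.218704… → 3.219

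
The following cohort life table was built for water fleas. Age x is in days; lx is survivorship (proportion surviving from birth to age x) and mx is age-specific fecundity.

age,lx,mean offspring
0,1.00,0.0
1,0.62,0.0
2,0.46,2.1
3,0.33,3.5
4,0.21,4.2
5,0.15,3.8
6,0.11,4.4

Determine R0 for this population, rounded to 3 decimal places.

4.057

lx·mx by age: 0, 0, 0.966, 1.155, 0.882, 0.57, 0.484
R0 = Σ lx·mx = 4.057 → 4.057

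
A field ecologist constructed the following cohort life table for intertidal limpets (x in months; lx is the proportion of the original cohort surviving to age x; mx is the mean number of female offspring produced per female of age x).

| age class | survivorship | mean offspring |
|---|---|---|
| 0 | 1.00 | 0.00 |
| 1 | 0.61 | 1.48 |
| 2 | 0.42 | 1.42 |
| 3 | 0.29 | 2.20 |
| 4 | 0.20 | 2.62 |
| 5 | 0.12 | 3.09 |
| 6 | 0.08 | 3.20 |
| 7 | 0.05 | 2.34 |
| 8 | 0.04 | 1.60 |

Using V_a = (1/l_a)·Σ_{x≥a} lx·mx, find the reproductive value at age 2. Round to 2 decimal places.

6.11

lx·mx for x ≥ 2: 0.5964, 0.638, 0.524, 0.3708, 0.256, 0.117, 0.064 → sum = 2.5662
V_2 = 2.5662 / l_2 = 2.5662 / 0.42 = 6.11 → 6.11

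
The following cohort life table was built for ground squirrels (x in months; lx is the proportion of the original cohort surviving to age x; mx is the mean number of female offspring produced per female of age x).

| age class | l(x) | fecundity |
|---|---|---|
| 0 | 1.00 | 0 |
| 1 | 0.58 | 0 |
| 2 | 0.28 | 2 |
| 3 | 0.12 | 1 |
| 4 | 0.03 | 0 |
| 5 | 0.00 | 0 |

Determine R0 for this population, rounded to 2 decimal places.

lx·mx by age: 0, 0, 0.56, 0.12, 0, 0
R0 = Σ lx·mx = 0.68 → 0.68

0.68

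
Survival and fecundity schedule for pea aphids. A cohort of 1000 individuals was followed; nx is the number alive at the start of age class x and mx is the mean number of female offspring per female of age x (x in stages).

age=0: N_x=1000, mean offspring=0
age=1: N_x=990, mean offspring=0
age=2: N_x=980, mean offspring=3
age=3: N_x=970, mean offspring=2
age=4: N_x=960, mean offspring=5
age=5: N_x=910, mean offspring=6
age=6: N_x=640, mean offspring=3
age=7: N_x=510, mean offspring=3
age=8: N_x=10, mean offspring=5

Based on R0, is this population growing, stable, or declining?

growing

lx = nx/n0 = nx/1000: 1, 0.99, 0.98, 0.97, 0.96, 0.91, 0.64, 0.51, 0.01
R0 = Σ lx·mx = 0 + 0 + 2.94 + 1.94 + 4.8 + 5.46 + 1.92 + 1.53 + 0.05 = 18.64
R0 > 1, so the population is growing.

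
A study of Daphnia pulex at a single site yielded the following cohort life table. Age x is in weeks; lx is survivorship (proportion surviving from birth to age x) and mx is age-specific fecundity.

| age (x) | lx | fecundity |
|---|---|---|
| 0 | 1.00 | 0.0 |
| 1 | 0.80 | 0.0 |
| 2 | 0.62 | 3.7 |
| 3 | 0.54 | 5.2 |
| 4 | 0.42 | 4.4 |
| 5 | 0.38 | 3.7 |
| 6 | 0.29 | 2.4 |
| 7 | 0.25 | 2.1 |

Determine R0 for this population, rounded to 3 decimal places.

lx·mx by age: 0, 0, 2.294, 2.808, 1.848, 1.406, 0.696, 0.525
R0 = Σ lx·mx = 9.577 → 9.577

9.577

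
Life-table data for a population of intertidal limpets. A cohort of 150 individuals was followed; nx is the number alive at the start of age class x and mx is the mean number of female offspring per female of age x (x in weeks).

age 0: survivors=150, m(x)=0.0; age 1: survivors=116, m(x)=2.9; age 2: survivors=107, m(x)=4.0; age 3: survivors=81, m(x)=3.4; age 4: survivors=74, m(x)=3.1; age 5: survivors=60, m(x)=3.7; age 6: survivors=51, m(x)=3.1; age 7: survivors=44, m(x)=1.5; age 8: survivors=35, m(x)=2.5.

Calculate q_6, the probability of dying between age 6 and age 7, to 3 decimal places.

lx = nx/n0 = nx/150: 1, 0.77333…, 0.71333…, 0.54, 0.49333…, 0.4, 0.34, 0.29333…, 0.23333…
q_6 = (l_6 − l_7) / l_6 = (0.34 − 0.293333…) / 0.34
     = 0.046667… / 0.34 = 0.137255… → 0.137

0.137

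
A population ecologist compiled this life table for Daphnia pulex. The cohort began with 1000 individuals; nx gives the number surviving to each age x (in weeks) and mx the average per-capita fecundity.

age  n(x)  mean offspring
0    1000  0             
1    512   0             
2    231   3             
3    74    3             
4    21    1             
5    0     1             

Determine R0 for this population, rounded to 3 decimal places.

lx = nx/n0 = nx/1000: 1, 0.512, 0.231, 0.074, 0.021, 0
lx·mx by age: 0, 0, 0.693, 0.222, 0.021, 0
R0 = Σ lx·mx = 0.936 → 0.936

0.936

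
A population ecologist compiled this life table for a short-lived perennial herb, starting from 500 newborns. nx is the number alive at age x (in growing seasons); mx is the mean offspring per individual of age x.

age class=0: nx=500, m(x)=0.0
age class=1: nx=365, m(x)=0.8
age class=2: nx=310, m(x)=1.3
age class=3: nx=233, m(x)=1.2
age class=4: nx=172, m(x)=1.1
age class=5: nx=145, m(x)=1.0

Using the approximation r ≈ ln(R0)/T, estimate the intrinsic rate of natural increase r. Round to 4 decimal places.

0.3684

lx = nx/n0 = nx/500: 1, 0.73, 0.62, 0.466, 0.344, 0.29
R0 = Σ lx·mx = 0 + 0.584 + 0.806 + 0.5592 + 0.3784 + 0.29 = 2.6176
Σ x·lx·mx = 6.8372; T = 6.8372/2.6176 = 2.61201…
r ≈ ln(R0)/T = ln(2.6176)/2.61201… = 0.368397… → 0.3684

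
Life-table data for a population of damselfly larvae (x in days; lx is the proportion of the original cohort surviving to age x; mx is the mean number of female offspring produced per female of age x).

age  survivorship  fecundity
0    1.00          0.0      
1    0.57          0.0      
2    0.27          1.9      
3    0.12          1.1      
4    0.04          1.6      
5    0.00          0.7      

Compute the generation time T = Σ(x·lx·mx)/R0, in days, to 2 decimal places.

2.37

lx·mx: 0, 0, 0.513, 0.132, 0.064, 0 → R0 = 0.709
x·lx·mx: 0, 0, 1.026, 0.396, 0.256, 0 → Σ = 1.678
T = 1.678 / 0.709 = 2.366714… → 2.37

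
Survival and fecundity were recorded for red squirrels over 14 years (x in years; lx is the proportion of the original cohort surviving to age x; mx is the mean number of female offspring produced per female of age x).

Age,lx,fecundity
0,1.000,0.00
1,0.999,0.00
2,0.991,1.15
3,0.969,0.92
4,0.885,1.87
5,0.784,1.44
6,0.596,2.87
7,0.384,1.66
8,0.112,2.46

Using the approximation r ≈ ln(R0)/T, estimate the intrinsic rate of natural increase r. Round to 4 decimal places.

0.4371

R0 = Σ lx·mx = 0 + 0 + 1.13965 + 0.89148 + 1.65495 + 1.12896 + 1.71052 + 0.63744 + 0.27552 = 7.43852
Σ x·lx·mx = 34.1477; T = 34.1477/7.43852 = 4.59066…
r ≈ ln(R0)/T = ln(7.43852)/4.59066… = 0.437121… → 0.4371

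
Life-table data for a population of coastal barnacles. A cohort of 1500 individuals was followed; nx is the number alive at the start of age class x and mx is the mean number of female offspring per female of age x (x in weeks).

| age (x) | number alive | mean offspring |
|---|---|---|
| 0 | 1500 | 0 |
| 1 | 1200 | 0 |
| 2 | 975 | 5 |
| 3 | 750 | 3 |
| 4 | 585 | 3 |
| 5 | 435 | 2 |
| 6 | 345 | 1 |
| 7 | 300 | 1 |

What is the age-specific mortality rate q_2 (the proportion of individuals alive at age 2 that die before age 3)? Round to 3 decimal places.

lx = nx/n0 = nx/1500: 1, 0.8, 0.65, 0.5, 0.39, 0.29, 0.23, 0.2
q_2 = (l_2 − l_3) / l_2 = (0.65 − 0.5) / 0.65
     = 0.15 / 0.65 = 0.230769… → 0.231

0.231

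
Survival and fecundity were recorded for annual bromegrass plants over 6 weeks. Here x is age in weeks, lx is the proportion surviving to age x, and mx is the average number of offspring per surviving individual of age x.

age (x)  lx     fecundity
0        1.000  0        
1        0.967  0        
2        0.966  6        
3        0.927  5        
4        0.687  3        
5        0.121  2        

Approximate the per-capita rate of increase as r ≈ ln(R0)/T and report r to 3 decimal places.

0.927

R0 = Σ lx·mx = 0 + 0 + 5.796 + 4.635 + 2.061 + 0.242 = 12.734
Σ x·lx·mx = 34.951; T = 34.951/12.734 = 2.7447…
r ≈ ln(R0)/T = ln(12.734)/2.7447… = 0.92698… → 0.927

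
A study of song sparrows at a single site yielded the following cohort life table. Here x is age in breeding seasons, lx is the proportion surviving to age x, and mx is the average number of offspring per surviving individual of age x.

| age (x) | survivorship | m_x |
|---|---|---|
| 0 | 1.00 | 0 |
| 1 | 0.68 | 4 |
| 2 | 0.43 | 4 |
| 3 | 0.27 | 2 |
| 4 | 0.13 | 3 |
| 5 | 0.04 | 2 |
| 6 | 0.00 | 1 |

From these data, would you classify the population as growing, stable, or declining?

growing

R0 = Σ lx·mx = 0 + 2.72 + 1.72 + 0.54 + 0.39 + 0.08 + 0 = 5.45
R0 > 1, so the population is growing.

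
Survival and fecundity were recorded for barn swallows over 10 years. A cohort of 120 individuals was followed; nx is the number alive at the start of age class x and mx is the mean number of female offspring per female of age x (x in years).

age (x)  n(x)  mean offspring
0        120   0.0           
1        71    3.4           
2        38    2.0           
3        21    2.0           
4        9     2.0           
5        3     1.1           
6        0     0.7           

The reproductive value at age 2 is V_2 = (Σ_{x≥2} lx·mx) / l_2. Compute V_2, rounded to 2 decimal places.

3.67

lx = nx/n0 = nx/120: 1, 0.59167…, 0.31667…, 0.175, 0.075, 0.025, 0
lx·mx for x ≥ 2: 0.633333…, 0.35, 0.15, 0.0275, 0 → sum = 1.160833…
V_2 = 1.160833… / l_2 = 1.160833… / 0.316667… = 3.665789… → 3.67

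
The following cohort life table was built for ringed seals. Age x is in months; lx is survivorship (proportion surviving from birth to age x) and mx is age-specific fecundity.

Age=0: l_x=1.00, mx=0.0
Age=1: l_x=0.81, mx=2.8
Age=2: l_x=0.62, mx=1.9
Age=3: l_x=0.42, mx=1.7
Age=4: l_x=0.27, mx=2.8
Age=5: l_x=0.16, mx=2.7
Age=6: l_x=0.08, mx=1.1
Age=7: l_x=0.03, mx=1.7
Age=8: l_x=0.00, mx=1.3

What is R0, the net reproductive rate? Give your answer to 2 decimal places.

5.49

lx·mx by age: 0, 2.268, 1.178, 0.714, 0.756, 0.432, 0.088, 0.051, 0
R0 = Σ lx·mx = 5.487 → 5.49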